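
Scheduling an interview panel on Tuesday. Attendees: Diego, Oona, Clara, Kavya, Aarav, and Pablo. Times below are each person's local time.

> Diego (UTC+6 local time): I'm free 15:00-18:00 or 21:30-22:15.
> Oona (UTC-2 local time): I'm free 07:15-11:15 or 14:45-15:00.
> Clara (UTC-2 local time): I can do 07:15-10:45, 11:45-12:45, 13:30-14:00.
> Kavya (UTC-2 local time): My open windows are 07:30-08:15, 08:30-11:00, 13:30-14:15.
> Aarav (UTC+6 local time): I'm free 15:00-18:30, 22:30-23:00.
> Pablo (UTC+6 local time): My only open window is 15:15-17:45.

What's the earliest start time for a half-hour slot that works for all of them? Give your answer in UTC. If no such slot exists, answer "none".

09:30

Diego in UTC: 09:00-12:00, 15:30-16:15 (subtract 6h to convert from UTC+6).
Oona in UTC: 09:15-13:15, 16:45-17:00 (add 2h to convert from UTC-2).
Clara in UTC: 09:15-12:45, 13:45-14:45, 15:30-16:00 (add 2h to convert from UTC-2).
Kavya in UTC: 09:30-10:15, 10:30-13:00, 15:30-16:15 (add 2h to convert from UTC-2).
Aarav in UTC: 09:00-12:30, 16:30-17:00 (subtract 6h to convert from UTC+6).
Pablo in UTC: 09:15-11:45 (subtract 6h to convert from UTC+6).
Diego ∩ Oona: 09:15-12:00.
Diego ∩ Oona ∩ Clara: 09:15-12:00.
Diego ∩ Oona ∩ Clara ∩ Kavya: 09:30-10:15, 10:30-12:00.
Diego ∩ Oona ∩ Clara ∩ Kavya ∩ Aarav: 09:30-10:15, 10:30-12:00.
Diego ∩ Oona ∩ Clara ∩ Kavya ∩ Aarav ∩ Pablo: 09:30-10:15, 10:30-11:45.
The first common window of at least 30 minutes is 09:30-10:15, so the earliest start is 09:30.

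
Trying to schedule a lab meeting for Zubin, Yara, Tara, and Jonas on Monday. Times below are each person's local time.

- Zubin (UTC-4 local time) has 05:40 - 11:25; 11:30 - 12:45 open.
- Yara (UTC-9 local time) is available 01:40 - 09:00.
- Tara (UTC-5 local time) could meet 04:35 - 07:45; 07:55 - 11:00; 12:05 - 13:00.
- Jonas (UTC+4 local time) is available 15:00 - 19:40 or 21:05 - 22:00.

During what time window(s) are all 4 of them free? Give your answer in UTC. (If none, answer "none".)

11:00-12:45, 12:55-15:25, 15:30-15:40

Zubin in UTC: 09:40-15:25, 15:30-16:45 (add 4h to convert from UTC-4).
Yara in UTC: 10:40-18:00 (add 9h to convert from UTC-9).
Tara in UTC: 09:35-12:45, 12:55-16:00, 17:05-18:00 (add 5h to convert from UTC-5).
Jonas in UTC: 11:00-15:40, 17:05-18:00 (subtract 4h to convert from UTC+4).
Zubin ∩ Yara: 10:40-15:25, 15:30-16:45.
Zubin ∩ Yara ∩ Tara: 10:40-12:45, 12:55-15:25, 15:30-16:00.
Zubin ∩ Yara ∩ Tara ∩ Jonas: 11:00-12:45, 12:55-15:25, 15:30-15:40.
So the common availability across everyone is 11:00-12:45, 12:55-15:25, 15:30-15:40.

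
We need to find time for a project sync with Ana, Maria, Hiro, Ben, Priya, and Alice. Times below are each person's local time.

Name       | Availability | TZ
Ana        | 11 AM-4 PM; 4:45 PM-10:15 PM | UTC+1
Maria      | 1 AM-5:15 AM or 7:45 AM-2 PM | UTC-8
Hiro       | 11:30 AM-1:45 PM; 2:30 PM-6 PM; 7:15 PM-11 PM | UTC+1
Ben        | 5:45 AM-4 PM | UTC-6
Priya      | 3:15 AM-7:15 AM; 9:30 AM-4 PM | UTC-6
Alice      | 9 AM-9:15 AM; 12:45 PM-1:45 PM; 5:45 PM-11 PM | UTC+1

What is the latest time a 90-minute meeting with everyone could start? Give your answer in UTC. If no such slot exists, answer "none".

Ana in UTC: 10:00-15:00, 15:45-21:15 (subtract 1h to convert from UTC+1).
Maria in UTC: 09:00-13:15, 15:45-22:00 (add 8h to convert from UTC-8).
Hiro in UTC: 10:30-12:45, 13:30-17:00, 18:15-22:00 (subtract 1h to convert from UTC+1).
Ben in UTC: 11:45-22:00 (add 6h to convert from UTC-6).
Priya in UTC: 09:15-13:15, 15:30-22:00 (add 6h to convert from UTC-6).
Alice in UTC: 08:00-08:15, 11:45-12:45, 16:45-22:00 (subtract 1h to convert from UTC+1).
Ana ∩ Maria: 10:00-13:15, 15:45-21:15.
Ana ∩ Maria ∩ Hiro: 10:30-12:45, 15:45-17:00, 18:15-21:15.
Ana ∩ Maria ∩ Hiro ∩ Ben: 11:45-12:45, 15:45-17:00, 18:15-21:15.
Ana ∩ Maria ∩ Hiro ∩ Ben ∩ Priya: 11:45-12:45, 15:45-17:00, 18:15-21:15.
Ana ∩ Maria ∩ Hiro ∩ Ben ∩ Priya ∩ Alice: 11:45-12:45, 16:45-17:00, 18:15-21:15.
The last common window of at least 90 minutes is 18:15-21:15; a 90-minute meeting can start as late as 19:45 and still end by 21:15.

19:45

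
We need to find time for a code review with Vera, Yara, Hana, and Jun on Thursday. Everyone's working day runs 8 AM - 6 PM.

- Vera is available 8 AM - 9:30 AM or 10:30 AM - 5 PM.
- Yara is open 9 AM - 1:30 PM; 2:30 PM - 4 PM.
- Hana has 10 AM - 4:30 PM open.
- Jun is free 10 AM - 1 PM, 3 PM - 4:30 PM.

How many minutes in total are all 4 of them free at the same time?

210

Vera ∩ Yara: 09:00-09:30, 10:30-13:30, 14:30-16:00.
Vera ∩ Yara ∩ Hana: 10:30-13:30, 14:30-16:00.
Vera ∩ Yara ∩ Hana ∩ Jun: 10:30-13:00, 15:00-16:00.
Those are the intersection windows.
Summing the common windows: 150 + 60 = 210 minutes.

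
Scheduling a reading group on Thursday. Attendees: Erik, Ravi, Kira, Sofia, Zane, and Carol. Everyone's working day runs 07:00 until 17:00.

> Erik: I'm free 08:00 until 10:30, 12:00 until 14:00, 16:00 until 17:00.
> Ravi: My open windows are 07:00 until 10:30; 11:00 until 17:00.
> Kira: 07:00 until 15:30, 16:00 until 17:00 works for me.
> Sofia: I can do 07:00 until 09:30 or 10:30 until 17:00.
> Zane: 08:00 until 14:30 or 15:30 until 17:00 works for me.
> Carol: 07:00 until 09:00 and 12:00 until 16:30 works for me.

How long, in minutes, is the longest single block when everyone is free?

120

Erik ∩ Ravi: 08:00-10:30, 12:00-14:00, 16:00-17:00.
Erik ∩ Ravi ∩ Kira: 08:00-10:30, 12:00-14:00, 16:00-17:00.
Erik ∩ Ravi ∩ Kira ∩ Sofia: 08:00-09:30, 12:00-14:00, 16:00-17:00.
Erik ∩ Ravi ∩ Kira ∩ Sofia ∩ Zane: 08:00-09:30, 12:00-14:00, 16:00-17:00.
Erik ∩ Ravi ∩ Kira ∩ Sofia ∩ Zane ∩ Carol: 08:00-09:00, 12:00-14:00, 16:00-16:30.
The longest is 12:00-14:00 at 120 minutes.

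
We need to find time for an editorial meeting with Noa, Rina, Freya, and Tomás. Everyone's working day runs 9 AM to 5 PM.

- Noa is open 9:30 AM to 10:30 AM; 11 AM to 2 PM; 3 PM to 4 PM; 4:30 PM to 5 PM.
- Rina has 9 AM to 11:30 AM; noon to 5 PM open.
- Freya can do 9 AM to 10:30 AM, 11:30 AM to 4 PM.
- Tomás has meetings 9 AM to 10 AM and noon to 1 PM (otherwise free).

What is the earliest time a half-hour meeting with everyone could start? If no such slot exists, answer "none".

Noa free: 09:30-10:30, 11:00-14:00, 15:00-16:00, 16:30-17:00.
Rina free: 09:00-11:30, 12:00-17:00.
Freya free: 09:00-10:30, 11:30-16:00.
Tomás free: 10:00-12:00, 13:00-17:00 (invert busy blocks within the working day).
Noa ∩ Rina: 09:30-10:30, 11:00-11:30, 12:00-14:00, 15:00-16:00, 16:30-17:00.
Noa ∩ Rina ∩ Freya: 09:30-10:30, 12:00-14:00, 15:00-16:00.
Noa ∩ Rina ∩ Freya ∩ Tomás: 10:00-10:30, 13:00-14:00, 15:00-16:00.
So the common availability across everyone is 10:00-10:30, 13:00-14:00, 15:00-16:00.
The first common window of at least 30 minutes is 10:00-10:30, so the earliest start is 10:00.

10:00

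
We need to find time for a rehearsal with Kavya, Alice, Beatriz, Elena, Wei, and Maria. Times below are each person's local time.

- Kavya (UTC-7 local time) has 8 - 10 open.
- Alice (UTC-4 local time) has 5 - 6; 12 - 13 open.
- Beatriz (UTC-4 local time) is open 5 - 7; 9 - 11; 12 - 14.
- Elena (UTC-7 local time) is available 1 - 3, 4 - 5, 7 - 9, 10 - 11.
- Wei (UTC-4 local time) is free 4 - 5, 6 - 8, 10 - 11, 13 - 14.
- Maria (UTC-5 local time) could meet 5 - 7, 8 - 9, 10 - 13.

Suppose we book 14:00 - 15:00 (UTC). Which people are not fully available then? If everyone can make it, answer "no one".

Kavya in UTC: 15:00-17:00 (add 7h to convert from UTC-7).
Alice in UTC: 09:00-10:00, 16:00-17:00 (add 4h to convert from UTC-4).
Beatriz in UTC: 09:00-11:00, 13:00-15:00, 16:00-18:00 (add 4h to convert from UTC-4).
Elena in UTC: 08:00-10:00, 11:00-12:00, 14:00-16:00, 17:00-18:00 (add 7h to convert from UTC-7).
Wei in UTC: 08:00-09:00, 10:00-12:00, 14:00-15:00, 17:00-18:00 (add 4h to convert from UTC-4).
Maria in UTC: 10:00-12:00, 13:00-14:00, 15:00-18:00 (add 5h to convert from UTC-5).
Kavya: not fully free for 14:00-15:00. Alice: not fully free for 14:00-15:00. Beatriz: free for 14:00-15:00. Elena: free for 14:00-15:00. Wei: free for 14:00-15:00. Maria: not fully free for 14:00-15:00.

Alice, Kavya, Maria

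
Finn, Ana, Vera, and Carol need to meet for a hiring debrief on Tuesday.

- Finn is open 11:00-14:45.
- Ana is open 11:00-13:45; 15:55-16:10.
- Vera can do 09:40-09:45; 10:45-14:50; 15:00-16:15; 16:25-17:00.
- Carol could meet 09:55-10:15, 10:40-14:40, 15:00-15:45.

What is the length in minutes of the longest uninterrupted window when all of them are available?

165

Finn ∩ Ana: 11:00-13:45.
Finn ∩ Ana ∩ Vera: 11:00-13:45.
Finn ∩ Ana ∩ Vera ∩ Carol: 11:00-13:45.
Those are the intersection windows.
The longest is 11:00-13:45 at 165 minutes.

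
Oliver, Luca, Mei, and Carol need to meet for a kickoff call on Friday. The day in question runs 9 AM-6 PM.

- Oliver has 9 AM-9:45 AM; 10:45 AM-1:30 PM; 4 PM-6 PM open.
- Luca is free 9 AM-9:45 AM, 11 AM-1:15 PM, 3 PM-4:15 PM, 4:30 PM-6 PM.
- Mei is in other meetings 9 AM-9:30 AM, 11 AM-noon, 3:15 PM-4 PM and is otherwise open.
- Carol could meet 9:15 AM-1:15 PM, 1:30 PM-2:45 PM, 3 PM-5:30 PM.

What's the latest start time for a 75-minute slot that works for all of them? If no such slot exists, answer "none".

12:00

Oliver free: 09:00-09:45, 10:45-13:30, 16:00-18:00.
Luca free: 09:00-09:45, 11:00-13:15, 15:00-16:15, 16:30-18:00.
Mei free: 09:30-11:00, 12:00-15:15, 16:00-18:00 (invert busy blocks within the working day).
Carol free: 09:15-13:15, 13:30-14:45, 15:00-17:30.
Oliver ∩ Luca: 09:00-09:45, 11:00-13:15, 16:00-16:15, 16:30-18:00.
Oliver ∩ Luca ∩ Mei: 09:30-09:45, 12:00-13:15, 16:00-16:15, 16:30-18:00.
Oliver ∩ Luca ∩ Mei ∩ Carol: 09:30-09:45, 12:00-13:15, 16:00-16:15, 16:30-17:30.
The last common window of at least 75 minutes is 12:00-13:15; a 75-minute meeting can start as late as 12:00 and still end by 13:15.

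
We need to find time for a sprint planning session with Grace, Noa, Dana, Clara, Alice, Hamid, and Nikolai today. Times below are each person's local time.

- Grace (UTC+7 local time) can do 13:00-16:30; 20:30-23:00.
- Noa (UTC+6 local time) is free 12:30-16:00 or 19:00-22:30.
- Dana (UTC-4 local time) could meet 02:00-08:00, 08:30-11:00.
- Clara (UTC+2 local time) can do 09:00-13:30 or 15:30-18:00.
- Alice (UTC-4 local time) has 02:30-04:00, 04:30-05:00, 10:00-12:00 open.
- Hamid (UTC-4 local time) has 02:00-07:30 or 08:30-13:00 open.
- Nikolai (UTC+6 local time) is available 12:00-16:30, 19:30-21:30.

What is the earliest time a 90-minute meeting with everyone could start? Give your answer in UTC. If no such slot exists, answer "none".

none

Grace in UTC: 06:00-09:30, 13:30-16:00 (subtract 7h to convert from UTC+7).
Noa in UTC: 06:30-10:00, 13:00-16:30 (subtract 6h to convert from UTC+6).
Dana in UTC: 06:00-12:00, 12:30-15:00 (add 4h to convert from UTC-4).
Clara in UTC: 07:00-11:30, 13:30-16:00 (subtract 2h to convert from UTC+2).
Alice in UTC: 06:30-08:00, 08:30-09:00, 14:00-16:00 (add 4h to convert from UTC-4).
Hamid in UTC: 06:00-11:30, 12:30-17:00 (add 4h to convert from UTC-4).
Nikolai in UTC: 06:00-10:30, 13:30-15:30 (subtract 6h to convert from UTC+6).
Grace ∩ Noa: 06:30-09:30, 13:30-16:00.
Grace ∩ Noa ∩ Dana: 06:30-09:30, 13:30-15:00.
Grace ∩ Noa ∩ Dana ∩ Clara: 07:00-09:30, 13:30-15:00.
Grace ∩ Noa ∩ Dana ∩ Clara ∩ Alice: 07:00-08:00, 08:30-09:00, 14:00-15:00.
Grace ∩ Noa ∩ Dana ∩ Clara ∩ Alice ∩ Hamid: 07:00-08:00, 08:30-09:00, 14:00-15:00.
Grace ∩ Noa ∩ Dana ∩ Clara ∩ Alice ∩ Hamid ∩ Nikolai: 07:00-08:00, 08:30-09:00, 14:00-15:00.
No common window is at least 90 minutes long.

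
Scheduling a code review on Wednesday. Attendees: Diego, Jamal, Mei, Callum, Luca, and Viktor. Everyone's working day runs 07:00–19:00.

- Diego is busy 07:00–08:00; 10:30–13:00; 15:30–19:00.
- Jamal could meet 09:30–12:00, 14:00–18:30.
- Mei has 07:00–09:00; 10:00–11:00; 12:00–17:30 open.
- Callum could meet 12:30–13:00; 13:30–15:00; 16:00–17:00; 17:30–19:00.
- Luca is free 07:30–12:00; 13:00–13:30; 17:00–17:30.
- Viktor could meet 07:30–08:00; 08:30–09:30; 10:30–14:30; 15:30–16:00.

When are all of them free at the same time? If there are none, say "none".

Diego free: 08:00-10:30, 13:00-15:30 (invert busy blocks within the working day).
Jamal free: 09:30-12:00, 14:00-18:30.
Mei free: 07:00-09:00, 10:00-11:00, 12:00-17:30.
Callum free: 12:30-13:00, 13:30-15:00, 16:00-17:00, 17:30-19:00.
Luca free: 07:30-12:00, 13:00-13:30, 17:00-17:30.
Viktor free: 07:30-08:00, 08:30-09:30, 10:30-14:30, 15:30-16:00.
Diego ∩ Jamal: 09:30-10:30, 14:00-15:30.
Diego ∩ Jamal ∩ Mei: 10:00-10:30, 14:00-15:30.
Diego ∩ Jamal ∩ Mei ∩ Callum: 14:00-15:00.
Diego ∩ Jamal ∩ Mei ∩ Callum ∩ Luca: ∅.
Diego ∩ Jamal ∩ Mei ∩ Callum ∩ Luca ∩ Viktor: ∅.
There is no time when everyone is free.

none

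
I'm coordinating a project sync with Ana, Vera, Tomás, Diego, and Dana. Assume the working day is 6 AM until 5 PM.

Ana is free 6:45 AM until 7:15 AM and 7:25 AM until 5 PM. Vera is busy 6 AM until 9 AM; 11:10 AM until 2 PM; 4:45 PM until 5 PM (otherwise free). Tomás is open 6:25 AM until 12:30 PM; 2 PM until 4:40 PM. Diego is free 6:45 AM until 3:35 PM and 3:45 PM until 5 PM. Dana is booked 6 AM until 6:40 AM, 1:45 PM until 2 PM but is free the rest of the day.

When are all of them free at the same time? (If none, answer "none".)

Ana free: 06:45-07:15, 07:25-17:00.
Vera free: 09:00-11:10, 14:00-16:45 (invert busy blocks within the working day).
Tomás free: 06:25-12:30, 14:00-16:40.
Diego free: 06:45-15:35, 15:45-17:00.
Dana free: 06:40-13:45, 14:00-17:00 (invert busy blocks within the working day).
Ana ∩ Vera: 09:00-11:10, 14:00-16:45.
Ana ∩ Vera ∩ Tomás: 09:00-11:10, 14:00-16:40.
Ana ∩ Vera ∩ Tomás ∩ Diego: 09:00-11:10, 14:00-15:35, 15:45-16:40.
Ana ∩ Vera ∩ Tomás ∩ Diego ∩ Dana: 09:00-11:10, 14:00-15:35, 15:45-16:40.

09:00-11:10, 14:00-15:35, 15:45-16:40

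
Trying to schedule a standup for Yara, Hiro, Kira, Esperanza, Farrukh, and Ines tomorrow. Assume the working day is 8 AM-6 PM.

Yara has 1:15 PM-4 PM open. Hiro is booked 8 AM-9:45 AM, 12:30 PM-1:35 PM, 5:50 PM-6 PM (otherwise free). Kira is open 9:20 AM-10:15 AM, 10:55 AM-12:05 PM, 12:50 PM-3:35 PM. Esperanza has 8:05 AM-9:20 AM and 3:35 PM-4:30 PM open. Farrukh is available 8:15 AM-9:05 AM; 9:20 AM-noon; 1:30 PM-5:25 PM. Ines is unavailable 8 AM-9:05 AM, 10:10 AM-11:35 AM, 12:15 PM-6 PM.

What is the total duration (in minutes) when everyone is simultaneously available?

Yara free: 13:15-16:00.
Hiro free: 09:45-12:30, 13:35-17:50 (invert busy blocks within the working day).
Kira free: 09:20-10:15, 10:55-12:05, 12:50-15:35.
Esperanza free: 08:05-09:20, 15:35-16:30.
Farrukh free: 08:15-09:05, 09:20-12:00, 13:30-17:25.
Ines free: 09:05-10:10, 11:35-12:15 (invert busy blocks within the working day).
Yara ∩ Hiro: 13:35-16:00.
Yara ∩ Hiro ∩ Kira: 13:35-15:35.
Yara ∩ Hiro ∩ Kira ∩ Esperanza: ∅.
Yara ∩ Hiro ∩ Kira ∩ Esperanza ∩ Farrukh: ∅.
Yara ∩ Hiro ∩ Kira ∩ Esperanza ∩ Farrukh ∩ Ines: ∅.
There is no time when everyone is free.
There is no common window, so the total is 0 minutes.

0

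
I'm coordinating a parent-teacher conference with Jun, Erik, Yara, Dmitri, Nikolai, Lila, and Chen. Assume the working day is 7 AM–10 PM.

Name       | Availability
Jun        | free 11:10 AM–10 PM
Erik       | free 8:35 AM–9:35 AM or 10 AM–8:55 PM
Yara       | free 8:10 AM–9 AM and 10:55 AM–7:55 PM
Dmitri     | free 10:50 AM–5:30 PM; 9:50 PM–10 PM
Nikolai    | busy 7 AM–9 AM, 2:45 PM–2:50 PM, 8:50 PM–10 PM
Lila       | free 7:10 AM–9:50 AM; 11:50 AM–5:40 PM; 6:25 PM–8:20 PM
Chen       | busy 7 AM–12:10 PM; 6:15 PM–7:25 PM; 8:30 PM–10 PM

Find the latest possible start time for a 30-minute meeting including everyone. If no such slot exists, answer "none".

17:00

Jun free: 11:10-22:00.
Erik free: 08:35-09:35, 10:00-20:55.
Yara free: 08:10-09:00, 10:55-19:55.
Dmitri free: 10:50-17:30, 21:50-22:00.
Nikolai free: 09:00-14:45, 14:50-20:50 (invert busy blocks within the working day).
Lila free: 07:10-09:50, 11:50-17:40, 18:25-20:20.
Chen free: 12:10-18:15, 19:25-20:30 (invert busy blocks within the working day).
Jun ∩ Erik: 11:10-20:55.
Jun ∩ Erik ∩ Yara: 11:10-19:55.
Jun ∩ Erik ∩ Yara ∩ Dmitri: 11:10-17:30.
Jun ∩ Erik ∩ Yara ∩ Dmitri ∩ Nikolai: 11:10-14:45, 14:50-17:30.
Jun ∩ Erik ∩ Yara ∩ Dmitri ∩ Nikolai ∩ Lila: 11:50-14:45, 14:50-17:30.
Jun ∩ Erik ∩ Yara ∩ Dmitri ∩ Nikolai ∩ Lila ∩ Chen: 12:10-14:45, 14:50-17:30.
The last common window of at least 30 minutes is 14:50-17:30; a 30-minute meeting can start as late as 17:00 and still end by 17:30.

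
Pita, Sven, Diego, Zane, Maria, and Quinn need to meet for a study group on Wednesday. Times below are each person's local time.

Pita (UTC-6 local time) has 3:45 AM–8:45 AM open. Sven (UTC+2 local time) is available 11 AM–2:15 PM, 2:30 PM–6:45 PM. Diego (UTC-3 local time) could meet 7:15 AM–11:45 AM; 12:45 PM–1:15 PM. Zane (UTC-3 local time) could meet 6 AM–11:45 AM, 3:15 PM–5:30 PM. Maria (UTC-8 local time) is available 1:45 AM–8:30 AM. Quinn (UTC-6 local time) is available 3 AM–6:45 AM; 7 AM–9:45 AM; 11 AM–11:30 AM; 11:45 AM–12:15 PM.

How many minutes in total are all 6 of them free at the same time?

Pita in UTC: 09:45-14:45 (add 6h to convert from UTC-6).
Sven in UTC: 09:00-12:15, 12:30-16:45 (subtract 2h to convert from UTC+2).
Diego in UTC: 10:15-14:45, 15:45-16:15 (add 3h to convert from UTC-3).
Zane in UTC: 09:00-14:45, 18:15-20:30 (add 3h to convert from UTC-3).
Maria in UTC: 09:45-16:30 (add 8h to convert from UTC-8).
Quinn in UTC: 09:00-12:45, 13:00-15:45, 17:00-17:30, 17:45-18:15 (add 6h to convert from UTC-6).
Pita ∩ Sven: 09:45-12:15, 12:30-14:45.
Pita ∩ Sven ∩ Diego: 10:15-12:15, 12:30-14:45.
Pita ∩ Sven ∩ Diego ∩ Zane: 10:15-12:15, 12:30-14:45.
Pita ∩ Sven ∩ Diego ∩ Zane ∩ Maria: 10:15-12:15, 12:30-14:45.
Pita ∩ Sven ∩ Diego ∩ Zane ∩ Maria ∩ Quinn: 10:15-12:15, 12:30-12:45, 13:00-14:45.
Summing the common windows: 120 + 15 + 105 = 240 minutes.

240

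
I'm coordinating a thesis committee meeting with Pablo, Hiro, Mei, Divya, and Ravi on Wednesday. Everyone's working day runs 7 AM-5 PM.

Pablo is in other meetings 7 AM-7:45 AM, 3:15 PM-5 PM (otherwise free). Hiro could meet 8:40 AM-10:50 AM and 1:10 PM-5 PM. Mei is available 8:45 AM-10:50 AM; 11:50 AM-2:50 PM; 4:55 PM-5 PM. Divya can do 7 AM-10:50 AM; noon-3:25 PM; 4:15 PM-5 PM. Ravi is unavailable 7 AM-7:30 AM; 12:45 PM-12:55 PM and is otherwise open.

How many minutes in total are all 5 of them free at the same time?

Pablo free: 07:45-15:15 (invert busy blocks within the working day).
Hiro free: 08:40-10:50, 13:10-17:00.
Mei free: 08:45-10:50, 11:50-14:50, 16:55-17:00.
Divya free: 07:00-10:50, 12:00-15:25, 16:15-17:00.
Ravi free: 07:30-12:45, 12:55-17:00 (invert busy blocks within the working day).
Pablo ∩ Hiro: 08:40-10:50, 13:10-15:15.
Pablo ∩ Hiro ∩ Mei: 08:45-10:50, 13:10-14:50.
Pablo ∩ Hiro ∩ Mei ∩ Divya: 08:45-10:50, 13:10-14:50.
Pablo ∩ Hiro ∩ Mei ∩ Divya ∩ Ravi: 08:45-10:50, 13:10-14:50.
Summing the common windows: 125 + 100 = 225 minutes.

225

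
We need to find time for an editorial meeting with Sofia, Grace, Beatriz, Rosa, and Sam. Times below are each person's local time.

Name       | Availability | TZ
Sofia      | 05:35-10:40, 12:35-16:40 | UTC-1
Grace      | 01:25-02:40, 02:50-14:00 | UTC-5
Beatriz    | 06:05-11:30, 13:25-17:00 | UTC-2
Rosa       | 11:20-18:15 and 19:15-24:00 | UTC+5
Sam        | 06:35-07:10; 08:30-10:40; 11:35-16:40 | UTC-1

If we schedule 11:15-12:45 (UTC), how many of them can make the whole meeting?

3

Sofia in UTC: 06:35-11:40, 13:35-17:40 (add 1h to convert from UTC-1).
Grace in UTC: 06:25-07:40, 07:50-19:00 (add 5h to convert from UTC-5).
Beatriz in UTC: 08:05-13:30, 15:25-19:00 (add 2h to convert from UTC-2).
Rosa in UTC: 06:20-13:15, 14:15-19:00 (subtract 5h to convert from UTC+5).
Sam in UTC: 07:35-08:10, 09:30-11:40, 12:35-17:40 (add 1h to convert from UTC-1).
Grace, Beatriz, and Rosa can make the full 11:15-12:45 slot — that's 3.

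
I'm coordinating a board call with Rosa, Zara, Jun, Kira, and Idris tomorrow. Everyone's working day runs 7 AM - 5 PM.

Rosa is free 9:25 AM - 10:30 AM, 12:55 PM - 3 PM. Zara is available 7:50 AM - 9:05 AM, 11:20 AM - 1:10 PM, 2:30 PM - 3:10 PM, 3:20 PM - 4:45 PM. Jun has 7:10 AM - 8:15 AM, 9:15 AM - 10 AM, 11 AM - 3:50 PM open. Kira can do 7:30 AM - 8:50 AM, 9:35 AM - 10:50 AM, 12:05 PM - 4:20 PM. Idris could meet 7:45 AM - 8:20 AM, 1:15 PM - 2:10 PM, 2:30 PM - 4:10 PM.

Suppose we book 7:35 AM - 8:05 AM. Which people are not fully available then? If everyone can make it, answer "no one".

Rosa: not fully free for 07:35-08:05. Zara: not fully free for 07:35-08:05. Jun: free for 07:35-08:05. Kira: free for 07:35-08:05. Idris: not fully free for 07:35-08:05.

Idris, Rosa, Zara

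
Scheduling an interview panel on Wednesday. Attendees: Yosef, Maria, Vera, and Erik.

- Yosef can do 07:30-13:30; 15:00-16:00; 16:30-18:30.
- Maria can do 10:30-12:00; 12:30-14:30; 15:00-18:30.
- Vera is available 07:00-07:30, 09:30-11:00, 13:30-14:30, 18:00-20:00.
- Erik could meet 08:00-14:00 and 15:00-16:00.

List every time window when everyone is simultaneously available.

Yosef ∩ Maria: 10:30-12:00, 12:30-13:30, 15:00-16:00, 16:30-18:30.
Yosef ∩ Maria ∩ Vera: 10:30-11:00, 18:00-18:30.
Yosef ∩ Maria ∩ Vera ∩ Erik: 10:30-11:00.

10:30-11:00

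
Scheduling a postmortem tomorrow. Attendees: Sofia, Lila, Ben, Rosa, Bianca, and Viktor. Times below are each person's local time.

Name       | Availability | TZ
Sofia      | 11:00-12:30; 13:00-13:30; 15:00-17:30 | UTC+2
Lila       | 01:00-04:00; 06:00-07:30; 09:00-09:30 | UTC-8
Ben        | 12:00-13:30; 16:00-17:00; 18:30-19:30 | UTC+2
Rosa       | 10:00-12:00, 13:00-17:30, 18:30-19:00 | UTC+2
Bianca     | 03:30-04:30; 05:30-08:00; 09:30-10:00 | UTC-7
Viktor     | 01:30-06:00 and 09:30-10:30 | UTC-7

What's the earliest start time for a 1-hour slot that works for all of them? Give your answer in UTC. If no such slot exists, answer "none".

none

Sofia in UTC: 09:00-10:30, 11:00-11:30, 13:00-15:30 (subtract 2h to convert from UTC+2).
Lila in UTC: 09:00-12:00, 14:00-15:30, 17:00-17:30 (add 8h to convert from UTC-8).
Ben in UTC: 10:00-11:30, 14:00-15:00, 16:30-17:30 (subtract 2h to convert from UTC+2).
Rosa in UTC: 08:00-10:00, 11:00-15:30, 16:30-17:00 (subtract 2h to convert from UTC+2).
Bianca in UTC: 10:30-11:30, 12:30-15:00, 16:30-17:00 (add 7h to convert from UTC-7).
Viktor in UTC: 08:30-13:00, 16:30-17:30 (add 7h to convert from UTC-7).
Sofia ∩ Lila: 09:00-10:30, 11:00-11:30, 14:00-15:30.
Sofia ∩ Lila ∩ Ben: 10:00-10:30, 11:00-11:30, 14:00-15:00.
Sofia ∩ Lila ∩ Ben ∩ Rosa: 11:00-11:30, 14:00-15:00.
Sofia ∩ Lila ∩ Ben ∩ Rosa ∩ Bianca: 11:00-11:30, 14:00-15:00.
Sofia ∩ Lila ∩ Ben ∩ Rosa ∩ Bianca ∩ Viktor: 11:00-11:30.
No common window is at least 60 minutes long.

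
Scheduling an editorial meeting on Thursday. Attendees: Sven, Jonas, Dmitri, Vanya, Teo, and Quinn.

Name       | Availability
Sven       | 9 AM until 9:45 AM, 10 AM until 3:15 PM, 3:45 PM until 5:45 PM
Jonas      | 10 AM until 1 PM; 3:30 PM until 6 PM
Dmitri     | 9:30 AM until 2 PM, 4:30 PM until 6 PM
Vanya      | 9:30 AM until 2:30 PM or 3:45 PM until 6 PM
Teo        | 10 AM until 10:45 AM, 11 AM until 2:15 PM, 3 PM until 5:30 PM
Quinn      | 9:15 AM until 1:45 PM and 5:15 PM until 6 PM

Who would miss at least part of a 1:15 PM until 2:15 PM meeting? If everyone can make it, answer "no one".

Sven: free for 13:15-14:15. Jonas: not fully free for 13:15-14:15. Dmitri: not fully free for 13:15-14:15. Vanya: free for 13:15-14:15. Teo: free for 13:15-14:15. Quinn: not fully free for 13:15-14:15.

Dmitri, Jonas, Quinn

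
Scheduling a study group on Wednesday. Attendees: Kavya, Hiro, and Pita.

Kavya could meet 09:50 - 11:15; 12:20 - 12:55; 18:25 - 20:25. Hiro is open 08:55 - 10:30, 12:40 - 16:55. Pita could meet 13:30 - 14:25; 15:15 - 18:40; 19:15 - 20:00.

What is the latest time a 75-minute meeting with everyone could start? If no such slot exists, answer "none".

Kavya ∩ Hiro: 09:50-10:30, 12:40-12:55.
Kavya ∩ Hiro ∩ Pita: ∅.
There is no time when everyone is free.
No common window is at least 75 minutes long.

none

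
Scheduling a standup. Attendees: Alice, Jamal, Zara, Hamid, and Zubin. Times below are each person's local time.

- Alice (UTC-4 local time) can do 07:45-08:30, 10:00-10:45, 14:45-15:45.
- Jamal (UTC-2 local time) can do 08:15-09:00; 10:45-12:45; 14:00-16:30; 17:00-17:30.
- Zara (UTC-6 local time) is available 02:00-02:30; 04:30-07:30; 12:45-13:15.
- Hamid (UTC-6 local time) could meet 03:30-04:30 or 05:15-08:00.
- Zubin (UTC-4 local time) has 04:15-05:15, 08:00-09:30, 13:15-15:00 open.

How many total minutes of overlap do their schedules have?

Alice in UTC: 11:45-12:30, 14:00-14:45, 18:45-19:45 (add 4h to convert from UTC-4).
Jamal in UTC: 10:15-11:00, 12:45-14:45, 16:00-18:30, 19:00-19:30 (add 2h to convert from UTC-2).
Zara in UTC: 08:00-08:30, 10:30-13:30, 18:45-19:15 (add 6h to convert from UTC-6).
Hamid in UTC: 09:30-10:30, 11:15-14:00 (add 6h to convert from UTC-6).
Zubin in UTC: 08:15-09:15, 12:00-13:30, 17:15-19:00 (add 4h to convert from UTC-4).
Alice ∩ Jamal: 14:00-14:45, 19:00-19:30.
Alice ∩ Jamal ∩ Zara: 19:00-19:15.
Alice ∩ Jamal ∩ Zara ∩ Hamid: ∅.
Alice ∩ Jamal ∩ Zara ∩ Hamid ∩ Zubin: ∅.
There is no time when everyone is free.
There is no common window, so the total is 0 minutes.

0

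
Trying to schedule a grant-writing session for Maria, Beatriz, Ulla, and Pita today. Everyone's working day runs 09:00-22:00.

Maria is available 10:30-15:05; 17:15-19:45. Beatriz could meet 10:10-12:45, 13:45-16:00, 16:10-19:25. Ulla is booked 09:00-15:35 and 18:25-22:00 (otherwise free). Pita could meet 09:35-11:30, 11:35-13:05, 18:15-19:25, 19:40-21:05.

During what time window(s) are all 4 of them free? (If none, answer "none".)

Maria free: 10:30-15:05, 17:15-19:45.
Beatriz free: 10:10-12:45, 13:45-16:00, 16:10-19:25.
Ulla free: 15:35-18:25 (invert busy blocks within the working day).
Pita free: 09:35-11:30, 11:35-13:05, 18:15-19:25, 19:40-21:05.
Maria ∩ Beatriz: 10:30-12:45, 13:45-15:05, 17:15-19:25.
Maria ∩ Beatriz ∩ Ulla: 17:15-18:25.
Maria ∩ Beatriz ∩ Ulla ∩ Pita: 18:15-18:25.
So the common availability across everyone is 18:15-18:25.

18:15-18:25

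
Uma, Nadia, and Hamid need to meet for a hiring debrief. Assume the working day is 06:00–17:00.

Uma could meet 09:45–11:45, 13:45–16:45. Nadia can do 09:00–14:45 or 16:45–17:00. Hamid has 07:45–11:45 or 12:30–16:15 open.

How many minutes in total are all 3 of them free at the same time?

Uma ∩ Nadia: 09:45-11:45, 13:45-14:45.
Uma ∩ Nadia ∩ Hamid: 09:45-11:45, 13:45-14:45.
So the common availability across everyone is 09:45-11:45, 13:45-14:45.
Summing the common windows: 120 + 60 = 180 minutes.

180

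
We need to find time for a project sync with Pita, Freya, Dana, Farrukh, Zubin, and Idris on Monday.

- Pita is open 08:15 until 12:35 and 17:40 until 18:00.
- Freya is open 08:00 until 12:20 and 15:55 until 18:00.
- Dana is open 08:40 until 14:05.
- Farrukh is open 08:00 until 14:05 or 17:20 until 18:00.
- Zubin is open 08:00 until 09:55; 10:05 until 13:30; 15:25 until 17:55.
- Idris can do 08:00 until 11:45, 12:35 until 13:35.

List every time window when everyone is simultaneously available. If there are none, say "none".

08:40-09:55, 10:05-11:45

Pita ∩ Freya: 08:15-12:20, 17:40-18:00.
Pita ∩ Freya ∩ Dana: 08:40-12:20.
Pita ∩ Freya ∩ Dana ∩ Farrukh: 08:40-12:20.
Pita ∩ Freya ∩ Dana ∩ Farrukh ∩ Zubin: 08:40-09:55, 10:05-12:20.
Pita ∩ Freya ∩ Dana ∩ Farrukh ∩ Zubin ∩ Idris: 08:40-09:55, 10:05-11:45.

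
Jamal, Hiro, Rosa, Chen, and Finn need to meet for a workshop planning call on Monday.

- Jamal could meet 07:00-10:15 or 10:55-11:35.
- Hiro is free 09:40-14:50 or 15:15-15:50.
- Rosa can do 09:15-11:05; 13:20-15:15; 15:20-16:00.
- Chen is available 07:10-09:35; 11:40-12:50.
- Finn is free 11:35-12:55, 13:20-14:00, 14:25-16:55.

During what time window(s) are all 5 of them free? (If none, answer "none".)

none

Jamal ∩ Hiro: 09:40-10:15, 10:55-11:35.
Jamal ∩ Hiro ∩ Rosa: 09:40-10:15, 10:55-11:05.
Jamal ∩ Hiro ∩ Rosa ∩ Chen: ∅.
Jamal ∩ Hiro ∩ Rosa ∩ Chen ∩ Finn: ∅.
There is no time when everyone is free.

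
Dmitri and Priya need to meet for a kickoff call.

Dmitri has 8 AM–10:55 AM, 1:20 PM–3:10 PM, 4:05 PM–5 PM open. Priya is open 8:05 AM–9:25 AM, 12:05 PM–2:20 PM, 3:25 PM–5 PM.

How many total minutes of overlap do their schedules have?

Dmitri ∩ Priya: 08:05-09:25, 13:20-14:20, 16:05-17:00.
Summing the common windows: 80 + 60 + 55 = 195 minutes.

195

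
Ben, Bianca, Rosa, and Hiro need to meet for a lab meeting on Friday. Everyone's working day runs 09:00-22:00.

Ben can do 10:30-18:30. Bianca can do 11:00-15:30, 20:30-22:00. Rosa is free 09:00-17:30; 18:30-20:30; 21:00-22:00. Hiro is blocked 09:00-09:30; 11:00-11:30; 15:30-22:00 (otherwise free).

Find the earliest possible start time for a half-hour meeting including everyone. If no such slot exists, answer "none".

11:30

Ben free: 10:30-18:30.
Bianca free: 11:00-15:30, 20:30-22:00.
Rosa free: 09:00-17:30, 18:30-20:30, 21:00-22:00.
Hiro free: 09:30-11:00, 11:30-15:30 (invert busy blocks within the working day).
Ben ∩ Bianca: 11:00-15:30.
Ben ∩ Bianca ∩ Rosa: 11:00-15:30.
Ben ∩ Bianca ∩ Rosa ∩ Hiro: 11:30-15:30.
So the common availability across everyone is 11:30-15:30.
The first common window of at least 30 minutes is 11:30-15:30, so the earliest start is 11:30.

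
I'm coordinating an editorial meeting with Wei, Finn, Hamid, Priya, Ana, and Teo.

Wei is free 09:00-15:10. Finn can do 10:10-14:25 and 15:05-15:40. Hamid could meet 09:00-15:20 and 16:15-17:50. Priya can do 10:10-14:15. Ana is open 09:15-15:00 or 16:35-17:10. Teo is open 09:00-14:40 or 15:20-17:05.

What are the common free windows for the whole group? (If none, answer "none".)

10:10-14:15

Wei ∩ Finn: 10:10-14:25, 15:05-15:10.
Wei ∩ Finn ∩ Hamid: 10:10-14:25, 15:05-15:10.
Wei ∩ Finn ∩ Hamid ∩ Priya: 10:10-14:15.
Wei ∩ Finn ∩ Hamid ∩ Priya ∩ Ana: 10:10-14:15.
Wei ∩ Finn ∩ Hamid ∩ Priya ∩ Ana ∩ Teo: 10:10-14:15.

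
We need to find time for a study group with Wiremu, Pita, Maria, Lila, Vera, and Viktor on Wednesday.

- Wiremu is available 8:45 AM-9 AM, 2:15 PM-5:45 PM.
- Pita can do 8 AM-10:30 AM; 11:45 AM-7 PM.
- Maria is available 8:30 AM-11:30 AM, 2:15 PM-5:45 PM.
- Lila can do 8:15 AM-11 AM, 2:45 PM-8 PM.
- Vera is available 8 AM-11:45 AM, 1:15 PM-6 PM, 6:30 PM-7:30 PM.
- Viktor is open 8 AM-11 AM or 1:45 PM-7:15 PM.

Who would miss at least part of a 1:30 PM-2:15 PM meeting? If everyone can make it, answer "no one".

Lila, Maria, Viktor, Wiremu

Wiremu: not fully free for 13:30-14:15. Pita: free for 13:30-14:15. Maria: not fully free for 13:30-14:15. Lila: not fully free for 13:30-14:15. Vera: free for 13:30-14:15. Viktor: not fully free for 13:30-14:15.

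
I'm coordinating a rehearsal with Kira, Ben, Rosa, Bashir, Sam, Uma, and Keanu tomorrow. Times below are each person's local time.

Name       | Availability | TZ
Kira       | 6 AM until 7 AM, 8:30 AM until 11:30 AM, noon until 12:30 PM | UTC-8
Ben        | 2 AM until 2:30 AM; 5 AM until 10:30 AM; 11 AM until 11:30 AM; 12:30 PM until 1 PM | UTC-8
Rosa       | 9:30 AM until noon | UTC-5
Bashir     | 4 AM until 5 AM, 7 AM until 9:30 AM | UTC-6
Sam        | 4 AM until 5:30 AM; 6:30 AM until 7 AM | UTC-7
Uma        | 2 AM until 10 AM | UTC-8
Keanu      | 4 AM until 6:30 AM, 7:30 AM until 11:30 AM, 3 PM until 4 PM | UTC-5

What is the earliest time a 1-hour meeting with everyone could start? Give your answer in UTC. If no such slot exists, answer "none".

Kira in UTC: 14:00-15:00, 16:30-19:30, 20:00-20:30 (add 8h to convert from UTC-8).
Ben in UTC: 10:00-10:30, 13:00-18:30, 19:00-19:30, 20:30-21:00 (add 8h to convert from UTC-8).
Rosa in UTC: 14:30-17:00 (add 5h to convert from UTC-5).
Bashir in UTC: 10:00-11:00, 13:00-15:30 (add 6h to convert from UTC-6).
Sam in UTC: 11:00-12:30, 13:30-14:00 (add 7h to convert from UTC-7).
Uma in UTC: 10:00-18:00 (add 8h to convert from UTC-8).
Keanu in UTC: 09:00-11:30, 12:30-16:30, 20:00-21:00 (add 5h to convert from UTC-5).
Kira ∩ Ben: 14:00-15:00, 16:30-18:30, 19:00-19:30.
Kira ∩ Ben ∩ Rosa: 14:30-15:00, 16:30-17:00.
Kira ∩ Ben ∩ Rosa ∩ Bashir: 14:30-15:00.
Kira ∩ Ben ∩ Rosa ∩ Bashir ∩ Sam: ∅.
Kira ∩ Ben ∩ Rosa ∩ Bashir ∩ Sam ∩ Uma: ∅.
Kira ∩ Ben ∩ Rosa ∩ Bashir ∩ Sam ∩ Uma ∩ Keanu: ∅.
There is no time when everyone is free.
No common window is at least 60 minutes long.

none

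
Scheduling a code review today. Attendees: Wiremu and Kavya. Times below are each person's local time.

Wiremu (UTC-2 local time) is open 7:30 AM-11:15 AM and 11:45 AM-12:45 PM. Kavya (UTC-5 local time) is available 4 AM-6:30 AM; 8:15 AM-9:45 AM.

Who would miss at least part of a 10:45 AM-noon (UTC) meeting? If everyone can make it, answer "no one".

Wiremu in UTC: 09:30-13:15, 13:45-14:45 (add 2h to convert from UTC-2).
Kavya in UTC: 09:00-11:30, 13:15-14:45 (add 5h to convert from UTC-5).
Wiremu: free for 10:45-12:00. Kavya: not fully free for 10:45-12:00.

Kavya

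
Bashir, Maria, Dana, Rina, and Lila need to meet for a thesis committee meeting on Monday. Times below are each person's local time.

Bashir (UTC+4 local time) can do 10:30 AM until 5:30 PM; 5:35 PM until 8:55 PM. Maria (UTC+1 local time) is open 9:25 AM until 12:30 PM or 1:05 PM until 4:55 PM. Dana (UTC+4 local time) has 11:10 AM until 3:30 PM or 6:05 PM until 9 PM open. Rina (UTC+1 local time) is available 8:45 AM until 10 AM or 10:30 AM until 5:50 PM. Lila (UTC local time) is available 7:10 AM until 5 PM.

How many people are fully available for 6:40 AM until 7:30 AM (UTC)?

Bashir in UTC: 06:30-13:30, 13:35-16:55 (subtract 4h to convert from UTC+4).
Maria in UTC: 08:25-11:30, 12:05-15:55 (subtract 1h to convert from UTC+1).
Dana in UTC: 07:10-11:30, 14:05-17:00 (subtract 4h to convert from UTC+4).
Rina in UTC: 07:45-09:00, 09:30-16:50 (subtract 1h to convert from UTC+1).
Lila in UTC: 07:10-17:00.
Bashir can make the full 06:40-07:30 slot — that's 1.

1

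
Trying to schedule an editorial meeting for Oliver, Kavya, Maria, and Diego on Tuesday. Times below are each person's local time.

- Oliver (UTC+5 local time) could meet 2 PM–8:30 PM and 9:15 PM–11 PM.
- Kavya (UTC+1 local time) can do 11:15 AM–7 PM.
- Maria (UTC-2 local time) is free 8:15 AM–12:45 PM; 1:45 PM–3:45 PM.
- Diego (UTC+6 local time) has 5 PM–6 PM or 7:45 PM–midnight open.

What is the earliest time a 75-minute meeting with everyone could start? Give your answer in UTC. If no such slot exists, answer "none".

Oliver in UTC: 09:00-15:30, 16:15-18:00 (subtract 5h to convert from UTC+5).
Kavya in UTC: 10:15-18:00 (subtract 1h to convert from UTC+1).
Maria in UTC: 10:15-14:45, 15:45-17:45 (add 2h to convert from UTC-2).
Diego in UTC: 11:00-12:00, 13:45-18:00 (subtract 6h to convert from UTC+6).
Oliver ∩ Kavya: 10:15-15:30, 16:15-18:00.
Oliver ∩ Kavya ∩ Maria: 10:15-14:45, 16:15-17:45.
Oliver ∩ Kavya ∩ Maria ∩ Diego: 11:00-12:00, 13:45-14:45, 16:15-17:45.
So the common availability across everyone is 11:00-12:00, 13:45-14:45, 16:15-17:45.
The first common window of at least 75 minutes is 16:15-17:45, so the earliest start is 16:15.

16:15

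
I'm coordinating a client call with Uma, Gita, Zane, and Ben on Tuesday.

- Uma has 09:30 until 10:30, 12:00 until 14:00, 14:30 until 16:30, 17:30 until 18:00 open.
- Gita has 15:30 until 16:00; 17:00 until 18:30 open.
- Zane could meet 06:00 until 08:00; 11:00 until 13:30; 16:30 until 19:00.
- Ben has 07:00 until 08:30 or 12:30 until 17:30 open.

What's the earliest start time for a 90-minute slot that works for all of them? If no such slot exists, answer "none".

Uma ∩ Gita: 15:30-16:00, 17:30-18:00.
Uma ∩ Gita ∩ Zane: 17:30-18:00.
Uma ∩ Gita ∩ Zane ∩ Ben: ∅.
There is no time when everyone is free.
No common window is at least 90 minutes long.

none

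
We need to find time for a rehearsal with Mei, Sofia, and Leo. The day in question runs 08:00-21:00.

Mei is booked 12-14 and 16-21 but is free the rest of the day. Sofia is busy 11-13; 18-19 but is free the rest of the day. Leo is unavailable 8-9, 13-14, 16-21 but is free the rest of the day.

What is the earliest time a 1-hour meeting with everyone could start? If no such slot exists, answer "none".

Mei free: 08:00-12:00, 14:00-16:00 (invert busy blocks within the working day).
Sofia free: 08:00-11:00, 13:00-18:00, 19:00-21:00 (invert busy blocks within the working day).
Leo free: 09:00-13:00, 14:00-16:00 (invert busy blocks within the working day).
Mei ∩ Sofia: 08:00-11:00, 14:00-16:00.
Mei ∩ Sofia ∩ Leo: 09:00-11:00, 14:00-16:00.
The first common window of at least 60 minutes is 09:00-11:00, so the earliest start is 09:00.

09:00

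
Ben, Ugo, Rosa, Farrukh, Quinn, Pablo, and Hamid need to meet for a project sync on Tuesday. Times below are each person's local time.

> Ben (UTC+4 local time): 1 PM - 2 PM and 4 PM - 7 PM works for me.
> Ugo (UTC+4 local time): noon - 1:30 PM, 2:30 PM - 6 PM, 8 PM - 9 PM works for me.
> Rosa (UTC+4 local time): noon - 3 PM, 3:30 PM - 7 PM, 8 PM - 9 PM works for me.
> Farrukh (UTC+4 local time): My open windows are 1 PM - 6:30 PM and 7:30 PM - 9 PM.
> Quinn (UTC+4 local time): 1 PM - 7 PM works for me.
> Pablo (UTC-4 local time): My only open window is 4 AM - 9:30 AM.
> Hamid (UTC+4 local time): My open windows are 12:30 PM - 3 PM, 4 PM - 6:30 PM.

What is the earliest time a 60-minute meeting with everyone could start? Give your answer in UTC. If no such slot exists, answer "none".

12:00

Ben in UTC: 09:00-10:00, 12:00-15:00 (subtract 4h to convert from UTC+4).
Ugo in UTC: 08:00-09:30, 10:30-14:00, 16:00-17:00 (subtract 4h to convert from UTC+4).
Rosa in UTC: 08:00-11:00, 11:30-15:00, 16:00-17:00 (subtract 4h to convert from UTC+4).
Farrukh in UTC: 09:00-14:30, 15:30-17:00 (subtract 4h to convert from UTC+4).
Quinn in UTC: 09:00-15:00 (subtract 4h to convert from UTC+4).
Pablo in UTC: 08:00-13:30 (add 4h to convert from UTC-4).
Hamid in UTC: 08:30-11:00, 12:00-14:30 (subtract 4h to convert from UTC+4).
Ben ∩ Ugo: 09:00-09:30, 12:00-14:00.
Ben ∩ Ugo ∩ Rosa: 09:00-09:30, 12:00-14:00.
Ben ∩ Ugo ∩ Rosa ∩ Farrukh: 09:00-09:30, 12:00-14:00.
Ben ∩ Ugo ∩ Rosa ∩ Farrukh ∩ Quinn: 09:00-09:30, 12:00-14:00.
Ben ∩ Ugo ∩ Rosa ∩ Farrukh ∩ Quinn ∩ Pablo: 09:00-09:30, 12:00-13:30.
Ben ∩ Ugo ∩ Rosa ∩ Farrukh ∩ Quinn ∩ Pablo ∩ Hamid: 09:00-09:30, 12:00-13:30.
Those are the intersection windows.
The first common window of at least 60 minutes is 12:00-13:30, so the earliest start is 12:00.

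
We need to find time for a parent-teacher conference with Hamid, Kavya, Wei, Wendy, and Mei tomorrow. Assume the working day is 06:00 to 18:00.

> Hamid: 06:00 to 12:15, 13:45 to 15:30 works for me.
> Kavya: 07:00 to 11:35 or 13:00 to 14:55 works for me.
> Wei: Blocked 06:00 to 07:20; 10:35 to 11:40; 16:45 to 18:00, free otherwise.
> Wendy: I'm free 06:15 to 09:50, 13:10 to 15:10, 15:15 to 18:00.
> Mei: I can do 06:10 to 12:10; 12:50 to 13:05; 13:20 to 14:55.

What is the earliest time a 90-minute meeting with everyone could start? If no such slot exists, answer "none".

Hamid free: 06:00-12:15, 13:45-15:30.
Kavya free: 07:00-11:35, 13:00-14:55.
Wei free: 07:20-10:35, 11:40-16:45 (invert busy blocks within the working day).
Wendy free: 06:15-09:50, 13:10-15:10, 15:15-18:00.
Mei free: 06:10-12:10, 12:50-13:05, 13:20-14:55.
Hamid ∩ Kavya: 07:00-11:35, 13:45-14:55.
Hamid ∩ Kavya ∩ Wei: 07:20-10:35, 13:45-14:55.
Hamid ∩ Kavya ∩ Wei ∩ Wendy: 07:20-09:50, 13:45-14:55.
Hamid ∩ Kavya ∩ Wei ∩ Wendy ∩ Mei: 07:20-09:50, 13:45-14:55.
The first common window of at least 90 minutes is 07:20-09:50, so the earliest start is 07:20.

07:20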